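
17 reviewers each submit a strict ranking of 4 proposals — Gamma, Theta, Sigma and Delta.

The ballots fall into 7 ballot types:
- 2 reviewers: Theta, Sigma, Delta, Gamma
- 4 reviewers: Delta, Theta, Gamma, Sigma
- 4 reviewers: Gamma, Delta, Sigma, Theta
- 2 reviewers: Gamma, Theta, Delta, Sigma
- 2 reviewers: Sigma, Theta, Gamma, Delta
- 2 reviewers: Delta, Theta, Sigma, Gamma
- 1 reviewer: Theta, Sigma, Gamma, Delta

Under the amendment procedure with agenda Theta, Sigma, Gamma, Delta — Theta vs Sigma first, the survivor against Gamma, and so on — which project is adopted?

Delta

Round 1: Theta vs Sigma — 11–6, Theta advances.
Round 2: Theta vs Gamma — 11–6, Theta advances.
Round 3: Theta vs Delta — 7–10, Delta advances.
The agenda winner is Delta.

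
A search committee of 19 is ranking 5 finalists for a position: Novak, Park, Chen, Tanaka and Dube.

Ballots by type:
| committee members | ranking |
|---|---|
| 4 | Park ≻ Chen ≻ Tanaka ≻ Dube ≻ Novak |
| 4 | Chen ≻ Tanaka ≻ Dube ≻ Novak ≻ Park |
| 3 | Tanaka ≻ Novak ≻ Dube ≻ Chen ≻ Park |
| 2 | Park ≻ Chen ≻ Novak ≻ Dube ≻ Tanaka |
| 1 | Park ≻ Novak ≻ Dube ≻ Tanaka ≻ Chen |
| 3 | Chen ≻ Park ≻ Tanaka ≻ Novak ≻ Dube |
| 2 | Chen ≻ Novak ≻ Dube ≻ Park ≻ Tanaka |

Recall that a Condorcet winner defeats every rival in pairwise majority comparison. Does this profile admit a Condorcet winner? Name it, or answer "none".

Chen

Pairwise majorities:
Novak vs Park: 9 to 10, Park.
Novak vs Chen: 4 to 15, Chen.
Novak vs Tanaka: 2+1+2 = 5 for Novak, 14 for Tanaka — Tanaka by 14–5.
Novak vs Dube: Novak preferred on 3+2+1+3+2 = 11 ballots; Novak wins 11–8.
Park vs Chen: 4+2+1 = 7 for Park, 12 for Chen — Chen by 12–7.
Park vs Tanaka: Park is ranked higher on 4+2+1+3+2 = 12 ballots, Tanaka on 7. Park wins 12–7.
Park vs Dube: 10 to 9, Park.
Chen vs Tanaka: 15 to 4, Chen.
Chen vs Dube: 4+4+2+3+2 = 15 for Chen, 4 for Dube — Chen by 15–4.
Tanaka vs Dube: Tanaka is ranked higher on 4+4+3+3 = 14 ballots, Dube on 5. Tanaka wins 14–5.
Chen wins every pairwise contest, so Chen is the Condorcet winner.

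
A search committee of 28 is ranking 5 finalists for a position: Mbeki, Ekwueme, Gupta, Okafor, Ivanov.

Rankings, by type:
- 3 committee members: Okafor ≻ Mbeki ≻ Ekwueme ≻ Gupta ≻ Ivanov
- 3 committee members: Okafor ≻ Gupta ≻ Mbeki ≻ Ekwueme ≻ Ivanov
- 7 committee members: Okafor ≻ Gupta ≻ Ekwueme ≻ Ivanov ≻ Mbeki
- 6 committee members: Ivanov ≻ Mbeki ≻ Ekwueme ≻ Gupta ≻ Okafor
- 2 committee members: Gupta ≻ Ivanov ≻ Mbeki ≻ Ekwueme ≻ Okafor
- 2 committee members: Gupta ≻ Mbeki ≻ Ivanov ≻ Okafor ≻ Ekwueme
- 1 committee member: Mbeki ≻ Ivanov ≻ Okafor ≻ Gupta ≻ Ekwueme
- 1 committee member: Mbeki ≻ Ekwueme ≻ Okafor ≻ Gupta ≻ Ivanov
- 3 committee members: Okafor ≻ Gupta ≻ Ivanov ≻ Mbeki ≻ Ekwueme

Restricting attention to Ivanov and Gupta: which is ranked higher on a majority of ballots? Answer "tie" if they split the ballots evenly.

Ballots ranking Ivanov above Gupta: 6 + 1 = 7.
Ballots ranking Gupta above Ivanov: 28 − 7 = 21.
Gupta wins the head-to-head 21–7.

Gupta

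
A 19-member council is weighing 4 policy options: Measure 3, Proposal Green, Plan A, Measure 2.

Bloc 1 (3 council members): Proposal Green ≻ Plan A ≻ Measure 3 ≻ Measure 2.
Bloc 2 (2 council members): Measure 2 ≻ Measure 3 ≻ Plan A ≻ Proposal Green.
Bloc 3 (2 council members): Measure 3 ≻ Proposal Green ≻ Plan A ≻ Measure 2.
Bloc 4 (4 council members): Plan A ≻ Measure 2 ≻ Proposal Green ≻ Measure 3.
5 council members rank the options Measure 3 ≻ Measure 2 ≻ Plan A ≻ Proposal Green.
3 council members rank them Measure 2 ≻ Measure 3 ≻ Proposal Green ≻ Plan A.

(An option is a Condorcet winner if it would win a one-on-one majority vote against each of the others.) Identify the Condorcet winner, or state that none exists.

Check each pair by majority over 19 ballots:
Measure 3 vs Proposal Green: Measure 3 wins 12–7.
Measure 3–Plan A: Measure 3 12–7.
Measure 3 vs Measure 2: Measure 3, 10–9.
Proposal Green–Plan A: Plan A 11–8.
Proposal Green vs Measure 2: Measure 2, 14–5.
Plan A–Measure 2: Measure 2 10–9.
Measure 3 defeats every rival head-to-head and is the Condorcet winner.

Measure 3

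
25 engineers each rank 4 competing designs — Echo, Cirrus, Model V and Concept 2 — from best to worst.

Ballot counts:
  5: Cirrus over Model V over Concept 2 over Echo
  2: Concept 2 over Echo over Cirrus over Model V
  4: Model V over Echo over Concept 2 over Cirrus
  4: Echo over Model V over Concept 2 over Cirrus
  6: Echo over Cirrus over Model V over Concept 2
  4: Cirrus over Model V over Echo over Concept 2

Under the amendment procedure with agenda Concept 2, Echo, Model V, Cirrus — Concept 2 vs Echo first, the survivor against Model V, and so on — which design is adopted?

Round 1: Concept 2 vs Echo — 7–18, Echo advances.
Round 2: Echo vs Model V — 12–13, Model V advances.
Round 3: Model V vs Cirrus — 8–17, Cirrus advances.
The agenda winner is Cirrus.

Cirrus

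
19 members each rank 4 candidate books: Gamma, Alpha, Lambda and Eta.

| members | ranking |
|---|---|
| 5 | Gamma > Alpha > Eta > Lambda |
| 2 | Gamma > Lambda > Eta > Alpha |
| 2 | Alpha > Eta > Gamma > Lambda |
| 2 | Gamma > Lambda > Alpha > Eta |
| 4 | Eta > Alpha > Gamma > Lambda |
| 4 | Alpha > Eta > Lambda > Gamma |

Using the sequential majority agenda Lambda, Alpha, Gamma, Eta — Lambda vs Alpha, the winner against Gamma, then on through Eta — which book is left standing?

Alpha

Round 1: Lambda vs Alpha — 4–15, Alpha advances.
Round 2: Alpha vs Gamma — 10–9, Alpha advances.
Round 3: Alpha vs Eta — 13–6, Alpha advances.
Alpha survives the agenda.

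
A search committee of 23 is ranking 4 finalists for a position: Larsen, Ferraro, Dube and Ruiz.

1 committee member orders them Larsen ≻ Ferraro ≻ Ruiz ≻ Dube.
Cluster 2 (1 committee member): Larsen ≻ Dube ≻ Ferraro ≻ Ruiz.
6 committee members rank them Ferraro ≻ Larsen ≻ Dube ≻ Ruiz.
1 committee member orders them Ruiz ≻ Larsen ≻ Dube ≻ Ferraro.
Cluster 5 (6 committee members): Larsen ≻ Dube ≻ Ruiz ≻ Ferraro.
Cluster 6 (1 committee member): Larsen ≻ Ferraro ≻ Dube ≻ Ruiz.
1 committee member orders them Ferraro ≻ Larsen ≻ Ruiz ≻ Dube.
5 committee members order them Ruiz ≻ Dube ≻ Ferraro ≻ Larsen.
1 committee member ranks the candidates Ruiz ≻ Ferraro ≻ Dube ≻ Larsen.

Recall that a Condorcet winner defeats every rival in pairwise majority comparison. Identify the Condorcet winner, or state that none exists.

none

Pairwise majorities:
Larsen vs Ferraro: 1+1+1+6+1 = 10 for Larsen, 13 for Ferraro — Ferraro by 13–10.
Larsen–Dube: Larsen 17–6.
Larsen vs Ruiz: Larsen is ranked higher on 1+1+6+6+1+1 = 16 ballots, Ruiz on 7. Larsen wins 16–7.
Ferraro vs Dube: Ferraro is ranked higher on 1+6+1+1+1 = 10 ballots, Dube on 13. Dube wins 13–10.
Ferraro vs Ruiz: Ruiz wins 13–10.
Dube vs Ruiz: Dube preferred on 1+6+6+1 = 14 ballots; Dube wins 14–9.
Each candidate drops at least one matchup (Larsen loses to Ferraro; Ferraro loses to Dube; Dube loses to Larsen; Ruiz loses to Larsen); the cycle Larsen > Dube > Ferraro > Larsen rules out a Condorcet winner.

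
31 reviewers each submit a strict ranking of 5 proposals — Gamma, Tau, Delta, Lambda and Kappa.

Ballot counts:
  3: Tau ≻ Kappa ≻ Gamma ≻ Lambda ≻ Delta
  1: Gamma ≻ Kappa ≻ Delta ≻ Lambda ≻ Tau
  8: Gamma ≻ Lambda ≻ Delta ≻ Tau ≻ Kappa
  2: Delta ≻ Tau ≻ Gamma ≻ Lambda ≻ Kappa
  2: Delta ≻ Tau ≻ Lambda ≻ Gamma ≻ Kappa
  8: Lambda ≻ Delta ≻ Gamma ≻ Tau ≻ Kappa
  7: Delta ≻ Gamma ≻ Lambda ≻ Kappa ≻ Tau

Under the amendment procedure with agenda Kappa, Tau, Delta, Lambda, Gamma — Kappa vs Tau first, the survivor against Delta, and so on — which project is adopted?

Round 1: Kappa vs Tau — 8–23, Tau advances.
Round 2: Tau vs Delta — 3–28, Delta advances.
Round 3: Delta vs Lambda — 12–19, Lambda advances.
Round 4: Lambda vs Gamma — 10–21, Gamma advances.
Gamma survives the agenda.

Gamma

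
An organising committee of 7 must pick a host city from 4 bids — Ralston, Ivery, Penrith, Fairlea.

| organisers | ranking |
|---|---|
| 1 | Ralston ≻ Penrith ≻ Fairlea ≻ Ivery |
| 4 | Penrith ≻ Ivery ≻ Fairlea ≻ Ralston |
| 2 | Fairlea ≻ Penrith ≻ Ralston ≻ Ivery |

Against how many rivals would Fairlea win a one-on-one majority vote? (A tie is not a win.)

1

Fairlea against each rival (7 organisers):
Fairlea vs Ralston: 4+2 = 6 for Fairlea, 1 for Ralston — Fairlea by 6–1.
Fairlea vs Ivery: Fairlea preferred on 1+2 = 3 ballots; Ivery wins 4–3.
Fairlea vs Penrith: Fairlea is ranked higher on 2 ballots, Penrith on 5. Penrith wins 5–2.
Fairlea beats Ralston; loses to Ivery, Penrith — 1 pairwise win.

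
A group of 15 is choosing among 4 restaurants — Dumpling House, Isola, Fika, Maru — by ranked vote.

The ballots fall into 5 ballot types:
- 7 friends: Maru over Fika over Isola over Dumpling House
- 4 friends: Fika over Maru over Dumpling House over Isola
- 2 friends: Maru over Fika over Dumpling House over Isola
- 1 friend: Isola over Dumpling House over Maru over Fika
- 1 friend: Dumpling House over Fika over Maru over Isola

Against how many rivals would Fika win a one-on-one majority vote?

2

Fika against each rival (15 friends):
Fika vs Dumpling House: Fika wins 13–2.
Fika vs Isola: 7+4+2+1 = 14 for Fika, 1 for Isola — Fika by 14–1.
Fika–Maru: Maru 10–5.
Fika beats Dumpling House, Isola; loses to Maru — 2 pairwise wins.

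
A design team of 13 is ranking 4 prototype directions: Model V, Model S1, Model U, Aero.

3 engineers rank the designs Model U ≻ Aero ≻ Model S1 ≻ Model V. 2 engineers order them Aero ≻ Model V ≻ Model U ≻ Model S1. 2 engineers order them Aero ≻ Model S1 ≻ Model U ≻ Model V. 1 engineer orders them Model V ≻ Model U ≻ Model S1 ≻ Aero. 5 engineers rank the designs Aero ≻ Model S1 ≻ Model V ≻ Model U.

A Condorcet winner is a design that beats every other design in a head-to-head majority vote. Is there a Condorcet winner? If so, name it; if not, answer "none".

Check each pair by majority over 13 ballots:
Model V vs Model S1: 2+1 = 3 for Model V, 10 for Model S1 — Model S1 by 10–3.
Model V vs Model U: Model V preferred on 2+1+5 = 8 ballots; Model V wins 8–5.
Model V vs Aero: Model V is ranked higher on 1 ballot, Aero on 12. Aero wins 12–1.
Model S1 vs Model U: Model S1 is ranked higher on 2+5 = 7 ballots, Model U on 6. Model S1 wins 7–6.
Model S1 vs Aero: 1 for Model S1, 12 for Aero — Aero by 12–1.
Model U vs Aero: 3+1 = 4 for Model U, 9 for Aero — Aero by 9–4.
Aero wins every pairwise contest, so Aero is the Condorcet winner.

Aero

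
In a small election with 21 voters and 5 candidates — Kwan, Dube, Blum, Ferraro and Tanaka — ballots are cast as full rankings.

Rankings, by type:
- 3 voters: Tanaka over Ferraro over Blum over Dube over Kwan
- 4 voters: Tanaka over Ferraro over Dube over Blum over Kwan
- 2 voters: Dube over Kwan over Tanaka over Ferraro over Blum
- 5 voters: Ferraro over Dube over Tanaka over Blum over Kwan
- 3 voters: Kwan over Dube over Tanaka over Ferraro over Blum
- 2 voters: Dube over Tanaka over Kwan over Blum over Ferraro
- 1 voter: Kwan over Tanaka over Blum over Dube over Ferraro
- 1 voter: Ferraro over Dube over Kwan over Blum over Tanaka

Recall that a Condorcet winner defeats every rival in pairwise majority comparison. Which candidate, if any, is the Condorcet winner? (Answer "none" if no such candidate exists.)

Pairwise majorities:
Kwan vs Dube: 4 to 17, Dube.
Kwan vs Blum: 9 to 12, Blum.
Kwan vs Ferraro: Kwan preferred on 2+3+2+1 = 8 ballots; Ferraro wins 13–8.
Kwan vs Tanaka: 2+3+1+1 = 7 for Kwan, 14 for Tanaka — Tanaka by 14–7.
Dube vs Blum: Dube is ranked higher on 4+2+5+3+2+1 = 17 ballots, Blum on 4. Dube wins 17–4.
Dube vs Ferraro: 2+3+2+1 = 8 for Dube, 13 for Ferraro — Ferraro by 13–8.
Dube vs Tanaka: 2+5+3+2+1 = 13 for Dube, 8 for Tanaka — Dube by 13–8.
Blum vs Ferraro: Blum is ranked higher on 2+1 = 3 ballots, Ferraro on 18. Ferraro wins 18–3.
Blum vs Tanaka: Blum is ranked higher on 1 ballot, Tanaka on 20. Tanaka wins 20–1.
Ferraro vs Tanaka: Ferraro is ranked higher on 5+1 = 6 ballots, Tanaka on 15. Tanaka wins 15–6.
Each candidate drops at least one matchup (Kwan loses to Dube; Dube loses to Ferraro; Blum loses to Dube; Ferraro loses to Tanaka; Tanaka loses to Dube); the cycle Dube beats Tanaka beats Ferraro beats Dube rules out a Condorcet winner.

none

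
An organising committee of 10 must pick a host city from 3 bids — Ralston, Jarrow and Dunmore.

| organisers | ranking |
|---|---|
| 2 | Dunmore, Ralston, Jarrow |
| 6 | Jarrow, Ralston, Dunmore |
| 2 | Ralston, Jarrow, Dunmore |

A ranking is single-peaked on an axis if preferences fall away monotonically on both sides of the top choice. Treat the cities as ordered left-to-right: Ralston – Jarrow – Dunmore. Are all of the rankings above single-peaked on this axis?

no

Axis positions: Ralston=1, Jarrow=2, Dunmore=3.
Ballot type 1: ranking walks positions 3-1-2; Ralston is ranked above Jarrow even though Jarrow lies between Ralston and the peak Dunmore on the axis — preferences dip and rise again. Not single-peaked.
Ballot type 2 (peak Jarrow at position 2): ranking walks positions 2-1-3, expanding outward from the peak — single-peaked.
Ballot type 3 (peak Ralston at position 1): ranking walks positions 1-2-3, expanding outward from the peak — single-peaked.
Ballot type 1 violates single-peakedness, so the profile is not single-peaked on this axis.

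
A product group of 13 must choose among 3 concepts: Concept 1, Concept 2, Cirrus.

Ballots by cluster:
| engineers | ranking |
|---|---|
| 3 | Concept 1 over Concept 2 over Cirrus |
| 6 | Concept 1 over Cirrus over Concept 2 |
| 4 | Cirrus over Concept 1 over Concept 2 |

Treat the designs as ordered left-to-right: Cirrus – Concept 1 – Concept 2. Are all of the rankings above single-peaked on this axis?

Axis positions: Cirrus=1, Concept 1=2, Concept 2=3.
Cluster 1 (peak Concept 1 at position 2): ranking walks positions 2-3-1, expanding outward from the peak — single-peaked.
Cluster 2 (peak Concept 1 at position 2): ranking walks positions 2-1-3, expanding outward from the peak — single-peaked.
Cluster 3 (peak Cirrus at position 1): ranking walks positions 1-2-3, expanding outward from the peak — single-peaked.
Every ranking is single-peaked on this axis.

yes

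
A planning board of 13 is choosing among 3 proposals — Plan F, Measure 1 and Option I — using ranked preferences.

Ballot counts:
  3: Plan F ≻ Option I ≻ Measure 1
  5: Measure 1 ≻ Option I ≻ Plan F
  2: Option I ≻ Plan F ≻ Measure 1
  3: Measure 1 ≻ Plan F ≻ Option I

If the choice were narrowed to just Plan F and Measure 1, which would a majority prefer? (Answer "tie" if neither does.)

Ballots ranking Plan F above Measure 1: 3 + 2 = 5.
Ballots ranking Measure 1 above Plan F: 13 − 5 = 8.
Measure 1 wins the head-to-head 8–5.

Measure 1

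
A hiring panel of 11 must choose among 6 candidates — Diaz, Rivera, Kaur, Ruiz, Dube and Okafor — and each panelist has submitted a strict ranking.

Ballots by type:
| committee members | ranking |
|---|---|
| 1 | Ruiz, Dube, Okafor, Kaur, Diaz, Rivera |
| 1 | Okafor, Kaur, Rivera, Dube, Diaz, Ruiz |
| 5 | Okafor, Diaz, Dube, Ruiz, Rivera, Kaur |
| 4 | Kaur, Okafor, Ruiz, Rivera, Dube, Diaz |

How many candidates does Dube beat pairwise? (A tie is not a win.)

4

Dube against each rival (11 committee members):
Dube vs Diaz: Dube preferred on 1+1+4 = 6 ballots; Dube wins 6–5.
Dube vs Rivera: 6 to 5, Dube.
Dube vs Kaur: Dube wins 6–5.
Dube vs Ruiz: Dube, 6–5.
Dube vs Okafor: Okafor wins 10–1.
Dube beats Diaz, Rivera, Kaur, Ruiz; loses to Okafor — 4 pairwise wins.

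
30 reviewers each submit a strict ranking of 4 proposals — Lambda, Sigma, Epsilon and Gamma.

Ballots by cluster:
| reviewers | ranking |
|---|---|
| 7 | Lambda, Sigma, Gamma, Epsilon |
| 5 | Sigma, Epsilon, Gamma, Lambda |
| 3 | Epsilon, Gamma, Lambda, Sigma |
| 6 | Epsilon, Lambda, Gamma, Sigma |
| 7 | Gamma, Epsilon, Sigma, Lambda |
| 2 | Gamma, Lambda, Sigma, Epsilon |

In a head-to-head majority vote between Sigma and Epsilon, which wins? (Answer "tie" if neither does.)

Ballots ranking Sigma above Epsilon: 7 + 5 + 2 = 14.
Ballots ranking Epsilon above Sigma: 30 − 14 = 16.
Epsilon wins the head-to-head 16–14.

Epsilon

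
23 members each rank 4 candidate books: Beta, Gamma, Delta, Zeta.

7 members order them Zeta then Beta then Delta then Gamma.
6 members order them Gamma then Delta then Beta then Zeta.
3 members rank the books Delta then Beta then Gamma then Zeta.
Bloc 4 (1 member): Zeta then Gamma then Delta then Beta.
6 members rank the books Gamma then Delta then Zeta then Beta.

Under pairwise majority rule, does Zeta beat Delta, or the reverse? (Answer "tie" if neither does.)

Delta

Ballots ranking Zeta above Delta: 7 + 1 = 8.
Ballots ranking Delta above Zeta: 23 − 8 = 15.
Delta wins the head-to-head 15–8.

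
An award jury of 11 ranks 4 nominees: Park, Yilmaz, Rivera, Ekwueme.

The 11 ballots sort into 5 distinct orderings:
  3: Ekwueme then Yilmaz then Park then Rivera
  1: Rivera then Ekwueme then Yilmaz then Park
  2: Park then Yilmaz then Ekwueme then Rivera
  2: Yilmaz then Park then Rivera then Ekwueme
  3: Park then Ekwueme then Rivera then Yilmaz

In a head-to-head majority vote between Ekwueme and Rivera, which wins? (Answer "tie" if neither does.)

Ballots ranking Ekwueme above Rivera: 3 + 2 + 3 = 8.
Ballots ranking Rivera above Ekwueme: 11 − 8 = 3.
Ekwueme wins the head-to-head 8–3.

Ekwueme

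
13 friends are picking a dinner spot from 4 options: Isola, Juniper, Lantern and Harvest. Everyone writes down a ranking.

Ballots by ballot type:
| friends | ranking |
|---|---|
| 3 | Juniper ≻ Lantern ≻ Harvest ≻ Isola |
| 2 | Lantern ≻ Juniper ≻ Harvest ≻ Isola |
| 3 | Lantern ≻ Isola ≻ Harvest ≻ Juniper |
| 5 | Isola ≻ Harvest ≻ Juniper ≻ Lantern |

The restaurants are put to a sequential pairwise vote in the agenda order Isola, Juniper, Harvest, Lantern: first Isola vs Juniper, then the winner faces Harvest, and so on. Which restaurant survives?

Lantern

Round 1: Isola vs Juniper — 8–5, Isola advances.
Round 2: Isola vs Harvest — 8–5, Isola advances.
Round 3: Isola vs Lantern — 5–8, Lantern advances.
Lantern survives the agenda.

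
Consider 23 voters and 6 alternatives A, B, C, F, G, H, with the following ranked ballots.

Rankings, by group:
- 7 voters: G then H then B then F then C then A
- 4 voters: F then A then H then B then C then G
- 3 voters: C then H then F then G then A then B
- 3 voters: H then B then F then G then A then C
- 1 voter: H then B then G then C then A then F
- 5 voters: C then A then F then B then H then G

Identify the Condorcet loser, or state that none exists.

none

Head-to-head results (23 voters):
A vs B: A wins 12–11.
A vs C: C wins 16–7.
A vs F: A is ranked higher on 1+5 = 6 ballots, F on 17. F wins 17–6.
A vs G: A preferred on 4+5 = 9 ballots; G wins 14–9.
A vs H: 4+5 = 9 for A, 14 for H — H by 14–9.
B vs C: 7+4+3+1 = 15 for B, 8 for C — B by 15–8.
B vs F: 11 to 12, F.
B vs G: B, 13–10.
B vs H: B preferred on 5 ballots; H wins 18–5.
C vs F: C is ranked higher on 3+1+5 = 9 ballots, F on 14. F wins 14–9.
C vs G: 4+3+5 = 12 for C, 11 for G — C by 12–11.
C vs H: C preferred on 3+5 = 8 ballots; H wins 15–8.
F vs G: F, 15–8.
F vs H: H wins 14–9.
G–H: H 16–7.
Each alternative has at least one pairwise win (A beats B; B beats C; C beats A; F beats A; G beats A; H beats A) — no Condorcet loser.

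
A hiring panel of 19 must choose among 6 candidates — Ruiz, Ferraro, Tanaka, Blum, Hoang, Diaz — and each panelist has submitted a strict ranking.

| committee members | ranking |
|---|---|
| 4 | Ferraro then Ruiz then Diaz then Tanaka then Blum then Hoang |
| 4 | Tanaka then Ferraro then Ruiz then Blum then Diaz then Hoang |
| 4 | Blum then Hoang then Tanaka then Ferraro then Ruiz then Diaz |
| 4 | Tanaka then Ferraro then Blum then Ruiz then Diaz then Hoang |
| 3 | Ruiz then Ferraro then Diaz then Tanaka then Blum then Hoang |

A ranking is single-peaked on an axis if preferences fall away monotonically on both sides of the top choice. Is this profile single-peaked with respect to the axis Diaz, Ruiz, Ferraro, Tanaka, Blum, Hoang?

yes

Axis positions: Diaz=1, Ruiz=2, Ferraro=3, Tanaka=4, Blum=5, Hoang=6.
Ballot type 1 (peak Ferraro at position 3): ranking walks positions 3-2-1-4-5-6, expanding outward from the peak — single-peaked.
Ballot type 2 (peak Tanaka at position 4): ranking walks positions 4-3-2-5-1-6, expanding outward from the peak — single-peaked.
Ballot type 3 (peak Blum at position 5): ranking walks positions 5-6-4-3-2-1, expanding outward from the peak — single-peaked.
Ballot type 4 (peak Tanaka at position 4): ranking walks positions 4-3-5-2-1-6, expanding outward from the peak — single-peaked.
Ballot type 5 (peak Ruiz at position 2): ranking walks positions 2-3-1-4-5-6, expanding outward from the peak — single-peaked.
Every ranking is single-peaked on this axis.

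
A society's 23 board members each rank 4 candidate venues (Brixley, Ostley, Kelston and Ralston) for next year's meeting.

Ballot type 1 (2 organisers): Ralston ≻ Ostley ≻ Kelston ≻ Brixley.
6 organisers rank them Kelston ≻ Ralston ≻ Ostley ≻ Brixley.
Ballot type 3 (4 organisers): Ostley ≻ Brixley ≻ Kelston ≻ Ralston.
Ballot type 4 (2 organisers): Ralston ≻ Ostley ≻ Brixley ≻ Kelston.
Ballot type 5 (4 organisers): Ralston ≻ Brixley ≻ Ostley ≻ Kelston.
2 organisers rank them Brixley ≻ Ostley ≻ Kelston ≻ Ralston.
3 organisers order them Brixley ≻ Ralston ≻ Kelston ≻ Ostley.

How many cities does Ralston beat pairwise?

Ralston against each rival (23 organisers):
Ralston vs Brixley: 2+6+2+4 = 14 for Ralston, 9 for Brixley — Ralston by 14–9.
Ralston vs Ostley: 2+6+2+4+3 = 17 for Ralston, 6 for Ostley — Ralston by 17–6.
Ralston–Kelston: Kelston 12–11.
Ralston beats Brixley, Ostley; loses to Kelston — 2 pairwise wins.

2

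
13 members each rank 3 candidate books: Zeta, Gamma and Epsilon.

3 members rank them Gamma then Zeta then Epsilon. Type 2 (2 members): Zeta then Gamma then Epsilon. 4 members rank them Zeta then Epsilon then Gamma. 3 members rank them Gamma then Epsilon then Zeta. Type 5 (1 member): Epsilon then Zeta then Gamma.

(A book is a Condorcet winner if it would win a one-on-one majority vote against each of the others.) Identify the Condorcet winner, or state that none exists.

Zeta

Check each pair by majority over 13 ballots:
Zeta vs Gamma: 2+4+1 = 7 for Zeta, 6 for Gamma — Zeta by 7–6.
Zeta–Epsilon: Zeta 9–4.
Gamma–Epsilon: Gamma 8–5.
Only Zeta has no losses; Zeta is the Condorcet winner.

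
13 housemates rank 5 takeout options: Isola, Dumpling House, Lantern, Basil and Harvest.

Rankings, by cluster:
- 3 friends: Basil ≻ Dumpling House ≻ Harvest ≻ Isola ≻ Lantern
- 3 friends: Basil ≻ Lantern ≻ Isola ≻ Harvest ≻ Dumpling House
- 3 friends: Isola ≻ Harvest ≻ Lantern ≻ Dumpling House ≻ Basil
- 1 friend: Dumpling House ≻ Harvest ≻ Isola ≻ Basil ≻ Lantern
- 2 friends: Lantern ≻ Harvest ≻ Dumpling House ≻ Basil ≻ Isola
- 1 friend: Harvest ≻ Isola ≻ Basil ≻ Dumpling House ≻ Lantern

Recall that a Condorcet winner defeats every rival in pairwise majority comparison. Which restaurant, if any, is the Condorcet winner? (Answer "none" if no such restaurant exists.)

Harvest

Pairwise majorities:
Isola vs Dumpling House: 7 to 6, Isola.
Isola vs Lantern: 3+3+1+1 = 8 for Isola, 5 for Lantern — Isola by 8–5.
Isola vs Basil: Basil, 8–5.
Isola vs Harvest: Isola preferred on 3+3 = 6 ballots; Harvest wins 7–6.
Dumpling House vs Lantern: 3+1+1 = 5 for Dumpling House, 8 for Lantern — Lantern by 8–5.
Dumpling House vs Basil: 3+1+2 = 6 for Dumpling House, 7 for Basil — Basil by 7–6.
Dumpling House vs Harvest: 3+1 = 4 for Dumpling House, 9 for Harvest — Harvest by 9–4.
Lantern vs Basil: Lantern is ranked higher on 3+2 = 5 ballots, Basil on 8. Basil wins 8–5.
Lantern vs Harvest: 3+2 = 5 for Lantern, 8 for Harvest — Harvest by 8–5.
Basil vs Harvest: 6 to 7, Harvest.
Harvest wins every pairwise contest, so Harvest is the Condorcet winner.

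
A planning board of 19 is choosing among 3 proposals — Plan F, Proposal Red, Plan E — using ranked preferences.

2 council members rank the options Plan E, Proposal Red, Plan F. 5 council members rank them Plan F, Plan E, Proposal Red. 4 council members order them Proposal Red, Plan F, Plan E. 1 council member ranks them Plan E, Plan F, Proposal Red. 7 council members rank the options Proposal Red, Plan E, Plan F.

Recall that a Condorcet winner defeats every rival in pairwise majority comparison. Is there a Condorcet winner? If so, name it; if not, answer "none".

Proposal Red

Pairwise majorities:
Plan F–Proposal Red: Proposal Red 13–6.
Plan F–Plan E: Plan E 10–9.
Proposal Red–Plan E: Proposal Red 11–8.
Only Proposal Red has no losses; Proposal Red is the Condorcet winner.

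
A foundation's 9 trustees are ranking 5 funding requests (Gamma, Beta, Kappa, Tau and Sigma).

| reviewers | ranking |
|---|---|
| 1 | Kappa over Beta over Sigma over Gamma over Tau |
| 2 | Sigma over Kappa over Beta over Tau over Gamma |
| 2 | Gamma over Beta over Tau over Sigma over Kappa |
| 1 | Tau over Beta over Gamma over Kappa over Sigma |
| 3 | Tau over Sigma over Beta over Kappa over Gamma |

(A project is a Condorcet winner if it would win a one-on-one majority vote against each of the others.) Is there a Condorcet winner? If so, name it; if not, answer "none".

none

Head-to-head results (9 reviewers):
Gamma vs Beta: Beta, 7–2.
Gamma vs Kappa: Kappa, 6–3.
Gamma vs Tau: Tau wins 6–3.
Gamma vs Sigma: Sigma, 6–3.
Beta vs Kappa: Beta wins 6–3.
Beta vs Tau: Beta wins 5–4.
Beta–Sigma: Sigma 5–4.
Kappa–Tau: Tau 6–3.
Kappa vs Sigma: Sigma wins 7–2.
Tau vs Sigma: Tau, 6–3.
Each project drops at least one matchup (Gamma loses to Beta; Beta loses to Sigma; Kappa loses to Beta; Tau loses to Beta; Sigma loses to Tau); the cycle Beta → Tau → Sigma → Beta rules out a Condorcet winner.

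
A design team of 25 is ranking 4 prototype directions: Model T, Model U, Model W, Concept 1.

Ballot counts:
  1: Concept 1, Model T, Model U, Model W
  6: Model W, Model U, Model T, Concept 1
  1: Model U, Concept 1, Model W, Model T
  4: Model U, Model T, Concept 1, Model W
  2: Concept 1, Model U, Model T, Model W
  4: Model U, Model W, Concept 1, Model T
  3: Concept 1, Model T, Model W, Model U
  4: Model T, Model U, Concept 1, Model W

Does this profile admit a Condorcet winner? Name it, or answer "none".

Model U

Pairwise majorities:
Model T vs Model U: 1+3+4 = 8 for Model T, 17 for Model U — Model U by 17–8.
Model T vs Model W: 1+4+2+3+4 = 14 for Model T, 11 for Model W — Model T by 14–11.
Model T vs Concept 1: Model T preferred on 6+4+4 = 14 ballots; Model T wins 14–11.
Model U vs Model W: 1+1+4+2+4+4 = 16 for Model U, 9 for Model W — Model U by 16–9.
Model U vs Concept 1: Model U preferred on 6+1+4+4+4 = 19 ballots; Model U wins 19–6.
Model W vs Concept 1: Model W is ranked higher on 6+4 = 10 ballots, Concept 1 on 15. Concept 1 wins 15–10.
Model U defeats every rival head-to-head and is the Condorcet winner.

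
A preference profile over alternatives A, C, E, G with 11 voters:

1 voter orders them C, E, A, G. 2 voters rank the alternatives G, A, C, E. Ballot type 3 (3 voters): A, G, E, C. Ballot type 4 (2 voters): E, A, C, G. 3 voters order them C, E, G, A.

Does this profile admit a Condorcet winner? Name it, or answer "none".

none

Pairwise majorities:
A vs C: 7 to 4, A.
A vs E: A preferred on 2+3 = 5 ballots; E wins 6–5.
A vs G: 6 to 5, A.
C vs E: C preferred on 1+2+3 = 6 ballots; C wins 6–5.
C vs G: C is ranked higher on 1+2+3 = 6 ballots, G on 5. C wins 6–5.
E vs G: E preferred on 1+2+3 = 6 ballots; E wins 6–5.
No alternative is unbeaten: A loses to E; C loses to A; E loses to C; G loses to A. In particular A → C → E → A is a majority cycle — no Condorcet winner exists.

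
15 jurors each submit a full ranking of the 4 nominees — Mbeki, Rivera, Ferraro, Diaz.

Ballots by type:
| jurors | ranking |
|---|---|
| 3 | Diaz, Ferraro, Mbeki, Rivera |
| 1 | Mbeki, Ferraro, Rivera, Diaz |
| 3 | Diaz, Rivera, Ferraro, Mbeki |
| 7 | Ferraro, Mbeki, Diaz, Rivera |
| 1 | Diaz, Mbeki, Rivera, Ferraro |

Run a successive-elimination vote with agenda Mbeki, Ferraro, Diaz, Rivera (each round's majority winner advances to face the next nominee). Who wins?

Round 1: Mbeki vs Ferraro — 2–13, Ferraro advances.
Round 2: Ferraro vs Diaz — 8–7, Ferraro advances.
Round 3: Ferraro vs Rivera — 11–4, Ferraro advances.
The agenda winner is Ferraro.

Ferraro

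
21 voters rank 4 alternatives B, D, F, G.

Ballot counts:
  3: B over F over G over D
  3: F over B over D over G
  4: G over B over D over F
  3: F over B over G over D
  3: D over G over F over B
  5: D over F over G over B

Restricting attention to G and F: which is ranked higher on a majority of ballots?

F

Ballots ranking G above F: 4 + 3 = 7.
Ballots ranking F above G: 21 − 7 = 14.
F wins the head-to-head 14–7.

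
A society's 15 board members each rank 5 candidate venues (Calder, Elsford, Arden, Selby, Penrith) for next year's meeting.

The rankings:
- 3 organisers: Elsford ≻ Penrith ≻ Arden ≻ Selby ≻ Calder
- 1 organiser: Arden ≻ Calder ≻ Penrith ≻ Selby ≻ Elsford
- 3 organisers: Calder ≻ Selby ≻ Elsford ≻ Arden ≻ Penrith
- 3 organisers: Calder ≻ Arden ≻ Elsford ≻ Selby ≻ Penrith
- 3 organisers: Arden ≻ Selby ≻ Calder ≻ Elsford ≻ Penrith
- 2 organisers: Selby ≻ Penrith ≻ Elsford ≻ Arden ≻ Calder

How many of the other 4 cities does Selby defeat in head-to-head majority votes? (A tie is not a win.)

3

Selby against each rival (15 organisers):
Selby vs Calder: Selby preferred on 3+3+2 = 8 ballots; Selby wins 8–7.
Selby vs Elsford: Selby is ranked higher on 1+3+3+2 = 9 ballots, Elsford on 6. Selby wins 9–6.
Selby vs Arden: Arden wins 10–5.
Selby vs Penrith: Selby wins 11–4.
Selby beats Calder, Elsford, Penrith; loses to Arden — 3 pairwise wins.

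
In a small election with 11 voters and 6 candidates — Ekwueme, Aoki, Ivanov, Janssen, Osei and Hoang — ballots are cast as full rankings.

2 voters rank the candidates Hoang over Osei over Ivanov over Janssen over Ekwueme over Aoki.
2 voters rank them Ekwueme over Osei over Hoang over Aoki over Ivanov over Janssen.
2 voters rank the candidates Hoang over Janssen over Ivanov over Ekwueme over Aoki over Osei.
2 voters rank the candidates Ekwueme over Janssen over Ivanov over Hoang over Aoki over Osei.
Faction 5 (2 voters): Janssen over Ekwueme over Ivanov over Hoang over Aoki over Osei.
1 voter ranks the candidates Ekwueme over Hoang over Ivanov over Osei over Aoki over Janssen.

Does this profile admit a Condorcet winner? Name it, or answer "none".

Check each pair by majority over 11 ballots:
Ekwueme–Aoki: Ekwueme 11–0.
Ekwueme–Ivanov: Ekwueme 7–4.
Ekwueme–Janssen: Janssen 6–5.
Ekwueme vs Osei: Ekwueme wins 9–2.
Ekwueme–Hoang: Ekwueme 7–4.
Aoki–Ivanov: Ivanov 9–2.
Aoki vs Janssen: Janssen, 8–3.
Aoki vs Osei: Aoki, 6–5.
Aoki vs Hoang: Hoang wins 11–0.
Ivanov vs Janssen: Janssen wins 6–5.
Ivanov–Osei: Ivanov 7–4.
Ivanov–Hoang: Hoang 7–4.
Janssen–Osei: Janssen 6–5.
Janssen vs Hoang: Hoang, 7–4.
Osei vs Hoang: Hoang wins 9–2.
Every candidate loses at least once (Ekwueme loses to Janssen; Aoki loses to Ekwueme; Ivanov loses to Ekwueme; Janssen loses to Hoang; Osei loses to Ekwueme; Hoang loses to Ekwueme). The majority relation contains the cycle Ekwueme > Hoang > Janssen > Ekwueme, so there is no Condorcet winner.

none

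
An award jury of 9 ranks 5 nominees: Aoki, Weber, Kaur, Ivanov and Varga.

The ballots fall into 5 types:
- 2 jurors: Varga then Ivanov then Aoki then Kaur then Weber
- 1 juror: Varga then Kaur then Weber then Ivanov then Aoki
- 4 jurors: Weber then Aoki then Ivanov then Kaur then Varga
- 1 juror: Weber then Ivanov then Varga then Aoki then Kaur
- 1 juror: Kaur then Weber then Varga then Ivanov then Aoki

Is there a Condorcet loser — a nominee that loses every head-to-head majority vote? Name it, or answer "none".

none

Pairwise majorities:
Aoki vs Weber: 2 to 7, Weber.
Aoki vs Kaur: Aoki wins 7–2.
Aoki vs Ivanov: Ivanov, 5–4.
Aoki–Varga: Varga 5–4.
Weber vs Kaur: Weber preferred on 4+1 = 5 ballots; Weber wins 5–4.
Weber vs Ivanov: Weber, 7–2.
Weber vs Varga: Weber is ranked higher on 4+1+1 = 6 ballots, Varga on 3. Weber wins 6–3.
Kaur vs Ivanov: Ivanov, 7–2.
Kaur vs Varga: 5 to 4, Kaur.
Ivanov vs Varga: 4+1 = 5 for Ivanov, 4 for Varga — Ivanov by 5–4.
No nominee is winless: Aoki beats Kaur; Weber beats Aoki; Kaur beats Varga; Ivanov beats Aoki; Varga beats Aoki. There is no Condorcet loser.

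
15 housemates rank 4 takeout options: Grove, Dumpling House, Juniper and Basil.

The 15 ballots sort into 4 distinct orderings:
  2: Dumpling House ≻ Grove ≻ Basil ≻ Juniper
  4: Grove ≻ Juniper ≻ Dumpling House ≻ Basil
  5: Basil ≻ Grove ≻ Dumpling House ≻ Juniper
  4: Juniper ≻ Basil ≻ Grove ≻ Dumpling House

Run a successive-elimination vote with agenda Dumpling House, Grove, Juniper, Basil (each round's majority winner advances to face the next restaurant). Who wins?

Round 1: Dumpling House vs Grove — 2–13, Grove advances.
Round 2: Grove vs Juniper — 11–4, Grove advances.
Round 3: Grove vs Basil — 6–9, Basil advances.
Basil survives the agenda.

Basil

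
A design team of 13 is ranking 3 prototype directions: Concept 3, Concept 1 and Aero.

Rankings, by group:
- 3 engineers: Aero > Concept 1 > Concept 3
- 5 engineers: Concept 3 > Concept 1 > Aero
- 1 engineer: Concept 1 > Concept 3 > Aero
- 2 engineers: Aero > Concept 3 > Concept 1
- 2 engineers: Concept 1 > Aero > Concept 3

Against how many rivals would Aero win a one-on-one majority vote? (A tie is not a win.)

Aero against each rival (13 engineers):
Aero vs Concept 3: Aero, 7–6.
Aero vs Concept 1: Aero preferred on 3+2 = 5 ballots; Concept 1 wins 8–5.
Aero beats Concept 3; loses to Concept 1 — 1 pairwise win.

1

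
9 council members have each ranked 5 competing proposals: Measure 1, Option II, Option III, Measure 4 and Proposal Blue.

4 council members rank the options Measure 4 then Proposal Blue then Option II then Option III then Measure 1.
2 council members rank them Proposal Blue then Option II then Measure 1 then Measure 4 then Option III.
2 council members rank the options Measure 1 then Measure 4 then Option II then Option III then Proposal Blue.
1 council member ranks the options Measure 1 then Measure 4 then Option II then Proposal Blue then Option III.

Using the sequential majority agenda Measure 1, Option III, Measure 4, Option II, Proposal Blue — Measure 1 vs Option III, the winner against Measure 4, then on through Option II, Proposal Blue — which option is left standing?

Proposal Blue

Round 1: Measure 1 vs Option III — 5–4, Measure 1 advances.
Round 2: Measure 1 vs Measure 4 — 5–4, Measure 1 advances.
Round 3: Measure 1 vs Option II — 3–6, Option II advances.
Round 4: Option II vs Proposal Blue — 3–6, Proposal Blue advances.
Proposal Blue survives the agenda.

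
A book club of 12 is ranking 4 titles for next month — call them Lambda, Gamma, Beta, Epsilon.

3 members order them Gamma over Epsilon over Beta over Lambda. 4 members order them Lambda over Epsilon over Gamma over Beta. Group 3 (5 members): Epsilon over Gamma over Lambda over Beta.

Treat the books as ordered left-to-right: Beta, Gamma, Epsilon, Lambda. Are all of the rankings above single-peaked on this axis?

yes

Axis positions: Beta=1, Gamma=2, Epsilon=3, Lambda=4.
Group 1 (peak Gamma at position 2): ranking walks positions 2-3-1-4, expanding outward from the peak — single-peaked.
Group 2 (peak Lambda at position 4): ranking walks positions 4-3-2-1, expanding outward from the peak — single-peaked.
Group 3 (peak Epsilon at position 3): ranking walks positions 3-2-4-1, expanding outward from the peak — single-peaked.
Every ranking is single-peaked on this axis.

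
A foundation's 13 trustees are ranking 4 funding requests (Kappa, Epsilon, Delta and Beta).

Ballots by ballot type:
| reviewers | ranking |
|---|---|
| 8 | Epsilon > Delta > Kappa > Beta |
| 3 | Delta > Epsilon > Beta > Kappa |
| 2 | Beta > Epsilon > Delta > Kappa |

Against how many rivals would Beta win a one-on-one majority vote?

Beta against each rival (13 reviewers):
Beta vs Kappa: Beta is ranked higher on 3+2 = 5 ballots, Kappa on 8. Kappa wins 8–5.
Beta vs Epsilon: 2 for Beta, 11 for Epsilon — Epsilon by 11–2.
Beta vs Delta: Delta wins 11–2.
Beta beats no one; loses to Kappa, Epsilon, Delta — 0 pairwise wins.

0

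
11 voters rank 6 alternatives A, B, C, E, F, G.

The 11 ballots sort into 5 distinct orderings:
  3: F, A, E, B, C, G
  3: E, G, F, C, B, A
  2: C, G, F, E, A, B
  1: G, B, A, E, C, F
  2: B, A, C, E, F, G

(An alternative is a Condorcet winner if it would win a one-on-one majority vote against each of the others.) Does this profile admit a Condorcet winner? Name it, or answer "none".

Pairwise majorities:
A vs B: 5 to 6, B.
A vs C: A, 6–5.
A vs E: A preferred on 3+1+2 = 6 ballots; A wins 6–5.
A vs F: 3 to 8, F.
A vs G: 3+2 = 5 for A, 6 for G — G by 6–5.
B vs C: B wins 6–5.
B vs E: E wins 8–3.
B vs F: F wins 8–3.
B vs G: G, 6–5.
C vs E: C preferred on 2+2 = 4 ballots; E wins 7–4.
C vs F: C is ranked higher on 2+1+2 = 5 ballots, F on 6. F wins 6–5.
C–G: C 7–4.
E vs F: E is ranked higher on 3+1+2 = 6 ballots, F on 5. E wins 6–5.
E vs G: E preferred on 3+3+2 = 8 ballots; E wins 8–3.
F–G: G 6–5.
Every alternative loses at least once (A loses to B; B loses to E; C loses to A; E loses to A; F loses to E; G loses to C). The majority relation contains the cycle A → C → G → A, so there is no Condorcet winner.

none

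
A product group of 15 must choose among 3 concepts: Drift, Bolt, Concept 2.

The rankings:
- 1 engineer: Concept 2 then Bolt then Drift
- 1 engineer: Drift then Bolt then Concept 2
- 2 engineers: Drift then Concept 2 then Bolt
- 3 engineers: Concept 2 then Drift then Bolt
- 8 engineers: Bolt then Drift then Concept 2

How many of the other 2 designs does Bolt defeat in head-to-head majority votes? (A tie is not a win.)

Bolt against each rival (15 engineers):
Bolt vs Drift: Bolt, 9–6.
Bolt vs Concept 2: 1+8 = 9 for Bolt, 6 for Concept 2 — Bolt by 9–6.
Bolt beats Drift, Concept 2 — 2 pairwise wins.

2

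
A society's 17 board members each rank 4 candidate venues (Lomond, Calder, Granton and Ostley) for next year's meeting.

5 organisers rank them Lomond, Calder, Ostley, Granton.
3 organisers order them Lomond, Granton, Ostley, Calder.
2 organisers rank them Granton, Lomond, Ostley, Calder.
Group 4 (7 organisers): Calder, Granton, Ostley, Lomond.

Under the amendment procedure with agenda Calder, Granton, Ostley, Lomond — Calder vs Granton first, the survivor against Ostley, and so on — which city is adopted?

Lomond

Round 1: Calder vs Granton — 12–5, Calder advances.
Round 2: Calder vs Ostley — 12–5, Calder advances.
Round 3: Calder vs Lomond — 7–10, Lomond advances.
Lomond survives the agenda.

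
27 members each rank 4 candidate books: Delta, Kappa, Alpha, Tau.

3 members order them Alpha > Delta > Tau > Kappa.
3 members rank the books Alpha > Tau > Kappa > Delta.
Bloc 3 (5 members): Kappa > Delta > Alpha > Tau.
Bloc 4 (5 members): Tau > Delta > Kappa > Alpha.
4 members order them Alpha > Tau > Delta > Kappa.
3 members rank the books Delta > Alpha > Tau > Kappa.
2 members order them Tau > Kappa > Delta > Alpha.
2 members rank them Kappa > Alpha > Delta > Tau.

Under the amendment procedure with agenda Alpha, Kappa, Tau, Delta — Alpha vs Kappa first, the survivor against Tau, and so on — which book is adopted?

Round 1: Alpha vs Kappa — 13–14, Kappa advances.
Round 2: Kappa vs Tau — 7–20, Tau advances.
Round 3: Tau vs Delta — 14–13, Tau advances.
Tau survives the agenda.

Tau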